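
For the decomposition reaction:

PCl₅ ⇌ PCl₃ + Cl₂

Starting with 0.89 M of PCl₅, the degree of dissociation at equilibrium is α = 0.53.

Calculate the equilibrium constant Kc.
K_c = 0.5319

x = α·[A]₀ = 0.53 × 0.89 = 0.4717 M dissociated.
At eq: [PCl₅] = 0.89 − 0.4717 = 0.4183 M; [PCl₃] = [Cl₂] = x = 0.4717 M.
Kc = [PCl₃][Cl₂]/[PCl₅] = (0.4717)²/0.4183 = 0.5319.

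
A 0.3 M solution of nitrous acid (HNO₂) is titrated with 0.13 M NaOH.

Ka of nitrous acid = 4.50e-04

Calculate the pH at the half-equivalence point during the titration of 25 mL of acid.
pH = pKa = 3.35

At the half-equivalence point, [HA] = [A⁻], so by Henderson–Hasselbalch pH = pKa + log(1) = pKa.
pKa = −log(4.50e-04) = 3.35.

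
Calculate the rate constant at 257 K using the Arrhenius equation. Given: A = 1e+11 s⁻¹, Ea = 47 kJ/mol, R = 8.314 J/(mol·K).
2.80e+01 s⁻¹

k = A·exp(-Ea/(R·T)) = 1e+11·exp(-47000/(8.314·257)) = 1e+11·exp(-21.9966) = 1e+11·2.7991e-10 = 2.80e+01 s⁻¹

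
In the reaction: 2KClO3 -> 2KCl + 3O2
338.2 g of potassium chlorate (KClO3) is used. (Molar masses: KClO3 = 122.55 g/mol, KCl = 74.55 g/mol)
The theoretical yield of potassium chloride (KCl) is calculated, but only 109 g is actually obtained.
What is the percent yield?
Moles of KClO3 = 338.2 g ÷ 122.55 g/mol = 2.75969 mol
Mole ratio: 2 mol KCl / 2 mol KClO3
Moles of KCl = 2.75969 × (2/2) = 2.75969 mol
Theoretical yield = 2.75969 mol × 74.55 g/mol = 205.73 g
Actual yield = 109 g
Percent yield = (109 / 205.73) × 100% = 53.0%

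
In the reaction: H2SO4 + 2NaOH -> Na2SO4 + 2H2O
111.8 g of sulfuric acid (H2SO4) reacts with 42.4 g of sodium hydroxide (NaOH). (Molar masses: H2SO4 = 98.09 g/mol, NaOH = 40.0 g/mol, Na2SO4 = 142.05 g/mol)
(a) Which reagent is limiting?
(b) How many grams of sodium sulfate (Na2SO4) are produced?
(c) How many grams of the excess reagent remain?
(a) NaOH, (b) 75.29 g, (c) 59.81 g

Moles of H2SO4 = 111.8 g ÷ 98.09 g/mol = 1.13977 mol
Moles of NaOH = 42.4 g ÷ 40.0 g/mol = 1.06 mol
Moles ÷ coefficient: H2SO4: 1.13977/1 = 1.14, NaOH: 1.06/2 = 0.53
(a) NaOH has the smaller value, so NaOH is the limiting reagent.
(b) Moles of Na2SO4 = 1.06 mol NaOH × (1/2) = 0.53 mol; mass = 0.53 mol × 142.05 g/mol = 75.29 g
(c) H2SO4 consumed = 1.06 × (1/2) = 0.53 mol; remaining = 1.13977 − 0.53 = 0.60977 mol; mass = 0.60977 mol × 98.09 g/mol = 59.81 g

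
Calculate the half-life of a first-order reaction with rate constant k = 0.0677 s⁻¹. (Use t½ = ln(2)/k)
10.24 s

t½ = ln(2)/k = 0.6931/0.0677 = 10.24 s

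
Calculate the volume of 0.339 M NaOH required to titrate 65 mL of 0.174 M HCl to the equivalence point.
V_{base} = 33.4 mL

At equivalence: moles acid = moles base.
moles HCl = 0.174 M × 0.065 L = 0.01131 mol
V_NaOH = 0.01131 mol ÷ 0.339 M = 0.03336 L = 33.4 mL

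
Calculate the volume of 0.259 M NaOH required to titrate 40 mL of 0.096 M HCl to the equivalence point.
V_{base} = 14.8 mL

At equivalence: moles acid = moles base.
moles HCl = 0.096 M × 0.04 L = 0.00384 mol
V_NaOH = 0.00384 mol ÷ 0.259 M = 0.01483 L = 14.8 mL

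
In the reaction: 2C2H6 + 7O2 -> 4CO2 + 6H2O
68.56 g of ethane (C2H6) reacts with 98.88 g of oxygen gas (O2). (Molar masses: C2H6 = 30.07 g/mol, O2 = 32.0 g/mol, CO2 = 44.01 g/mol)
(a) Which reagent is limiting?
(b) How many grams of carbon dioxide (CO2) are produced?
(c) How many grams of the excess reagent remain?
(a) O2, (b) 77.71 g, (c) 42.01 g

Moles of C2H6 = 68.56 g ÷ 30.07 g/mol = 2.28001 mol
Moles of O2 = 98.88 g ÷ 32.0 g/mol = 3.09 mol
Moles ÷ coefficient: C2H6: 2.28001/2 = 1.14, O2: 3.09/7 = 0.4414
(a) O2 has the smaller value, so O2 is the limiting reagent.
(b) Moles of CO2 = 3.09 mol O2 × (4/7) = 1.76571 mol; mass = 1.76571 mol × 44.01 g/mol = 77.71 g
(c) C2H6 consumed = 3.09 × (2/7) = 0.882857 mol; remaining = 2.28001 − 0.882857 = 1.39716 mol; mass = 1.39716 mol × 30.07 g/mol = 42.01 g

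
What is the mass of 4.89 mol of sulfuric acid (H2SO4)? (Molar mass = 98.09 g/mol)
Mass = 4.89 mol × 98.09 g/mol = 479.7 g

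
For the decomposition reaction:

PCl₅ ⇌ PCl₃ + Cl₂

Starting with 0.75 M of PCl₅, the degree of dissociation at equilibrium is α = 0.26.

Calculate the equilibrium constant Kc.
K_c = 0.0685

x = α·[A]₀ = 0.26 × 0.75 = 0.195 M dissociated.
At eq: [PCl₅] = 0.75 − 0.195 = 0.555 M; [PCl₃] = [Cl₂] = x = 0.195 M.
Kc = [PCl₃][Cl₂]/[PCl₅] = (0.195)²/0.555 = 0.06851.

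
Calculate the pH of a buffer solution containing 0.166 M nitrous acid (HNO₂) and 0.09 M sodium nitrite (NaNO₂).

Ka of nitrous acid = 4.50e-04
pH = 3.08

pKa = -log(4.50e-04) = 3.35. pH = pKa + log([A⁻]/[HA]) = 3.35 + log(0.09/0.166)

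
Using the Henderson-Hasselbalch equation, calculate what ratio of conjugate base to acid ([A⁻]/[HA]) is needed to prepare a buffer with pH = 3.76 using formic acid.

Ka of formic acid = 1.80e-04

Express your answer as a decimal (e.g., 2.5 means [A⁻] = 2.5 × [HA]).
[A⁻]/[HA] = 1.036

pKa = −log(1.80e-04) = 3.7447. pH = pKa + log([A⁻]/[HA]). 3.76 = 3.7447 + log(ratio). log(ratio) = 3.76 − 3.7447 = 0.0153. ratio = 10^(0.0153) = 1.036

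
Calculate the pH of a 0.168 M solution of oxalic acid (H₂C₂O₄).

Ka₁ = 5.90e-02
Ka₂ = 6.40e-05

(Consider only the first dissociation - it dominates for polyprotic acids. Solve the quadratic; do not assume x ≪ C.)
pH = 1.13

x² + Ka₁·x − Ka₁·C = 0 with Ka₁ = 5.90e-02, C = 0.168.
x = (−Ka₁ + √(Ka₁² + 4·Ka₁·C))/2 = 7.4338e-02 M, so pH = 1.13.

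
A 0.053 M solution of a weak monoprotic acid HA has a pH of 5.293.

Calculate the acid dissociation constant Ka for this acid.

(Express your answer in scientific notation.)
K_a = 4.90e-10

[H⁺] = 10^(−pH) = 10^(−5.293) = 5.093e-06 M. For HA ⇌ H⁺ + A⁻, Ka = x²/(C − x) = (5.093e-06)²/(0.053 − 5.093e-06) = 4.90e-10.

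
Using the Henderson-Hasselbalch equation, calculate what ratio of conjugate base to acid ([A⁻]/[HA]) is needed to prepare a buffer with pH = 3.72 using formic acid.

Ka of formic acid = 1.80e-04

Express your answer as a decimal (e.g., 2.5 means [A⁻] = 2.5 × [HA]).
[A⁻]/[HA] = 0.945

pKa = −log(1.80e-04) = 3.7447. pH = pKa + log([A⁻]/[HA]). 3.72 = 3.7447 + log(ratio). log(ratio) = 3.72 − 3.7447 = -0.0247. ratio = 10^(-0.0247) = 0.945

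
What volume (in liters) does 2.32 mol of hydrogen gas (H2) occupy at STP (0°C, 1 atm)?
At STP, 1 mol of gas occupies 22.4 L
Volume = 2.32 mol × 22.4 L/mol = 51.97 L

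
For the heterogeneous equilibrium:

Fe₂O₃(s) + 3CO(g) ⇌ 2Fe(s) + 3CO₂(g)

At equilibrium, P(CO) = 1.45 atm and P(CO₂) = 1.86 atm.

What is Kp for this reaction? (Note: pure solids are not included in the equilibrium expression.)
K_p = 2.111

Solids (Fe₂O₃, Fe) are excluded.
Kp = P(CO₂)³/P(CO)³ = (1.86)³/(1.45)³ = 6.435/3.049 = 2.111.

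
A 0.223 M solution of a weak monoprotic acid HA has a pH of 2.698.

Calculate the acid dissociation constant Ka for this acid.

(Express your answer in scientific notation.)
K_a = 1.82e-05

[H⁺] = 10^(−pH) = 10^(−2.698) = 2.004e-03 M. For HA ⇌ H⁺ + A⁻, Ka = x²/(C − x) = (2.004e-03)²/(0.223 − 2.004e-03) = 1.82e-05.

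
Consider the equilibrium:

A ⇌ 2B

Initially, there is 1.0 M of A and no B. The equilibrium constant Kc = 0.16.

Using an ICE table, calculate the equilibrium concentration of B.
[B] = 0.362 M

ICE: [A] = 1.0 − x, [B] = 2x.
Kc = (2x)²/(1.0 − x) = 0.16 ⇒ 4x² + 0.16x − 0.16 = 0.
x = (−0.16 + √(0.16² + 4·4·0.16))/(2·4) = (−0.16 + √2.5856)/8 = 0.181.
[B] = 2x = 0.362 M.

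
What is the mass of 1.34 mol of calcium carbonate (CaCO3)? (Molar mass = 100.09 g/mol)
Mass = 1.34 mol × 100.09 g/mol = 134.1 g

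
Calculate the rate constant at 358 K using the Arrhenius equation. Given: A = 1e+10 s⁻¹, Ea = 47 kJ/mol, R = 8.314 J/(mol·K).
1.39e+03 s⁻¹

k = A·exp(-Ea/(R·T)) = 1e+10·exp(-47000/(8.314·358)) = 1e+10·exp(-15.7908) = 1e+10·1.3872e-07 = 1.39e+03 s⁻¹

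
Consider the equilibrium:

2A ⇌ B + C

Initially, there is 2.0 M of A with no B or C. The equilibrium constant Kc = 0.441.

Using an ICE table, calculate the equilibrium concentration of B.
[B] = 0.570 M

ICE: [A] = 2.0 − 2x, [B] = [C] = x.
Kc = x²/(2.0 − 2x)² = 0.441 ⇒ √Kc = x/(2.0 − 2x).
x = √0.441·2.0/(1 + 2√0.441) = 0.66408·2.0/2.3282 = 0.57048.
[B] = x = 0.570 M.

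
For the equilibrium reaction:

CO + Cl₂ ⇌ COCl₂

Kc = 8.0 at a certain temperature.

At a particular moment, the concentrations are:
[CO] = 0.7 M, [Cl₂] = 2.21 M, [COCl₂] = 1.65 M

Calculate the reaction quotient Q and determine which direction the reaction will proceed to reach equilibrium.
Q = 1.067, Q < K, reaction proceeds forward (toward products)

Q = ([COCl₂]) / ([CO] × [Cl₂])
  = ((1.65)) / ((0.7)·(2.21)) = 1.65/1.547 = 1.067
Since Q = 1.067 < Kc = 8.0, the reaction proceeds forward (toward products) to reach equilibrium.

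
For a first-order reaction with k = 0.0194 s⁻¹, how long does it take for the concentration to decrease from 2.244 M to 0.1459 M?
140.88 s

From ln[A] = ln[A]₀ - k·t: t = ln([A]₀/[A])/k = ln(2.244/0.1459)/0.0194 = ln(15.3804)/0.0194 = 2.7331/0.0194 = 140.88 s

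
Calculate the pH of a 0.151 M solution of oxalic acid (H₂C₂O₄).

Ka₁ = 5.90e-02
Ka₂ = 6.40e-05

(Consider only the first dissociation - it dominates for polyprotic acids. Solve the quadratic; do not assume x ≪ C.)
pH = 1.16

x² + Ka₁·x − Ka₁·C = 0 with Ka₁ = 5.90e-02, C = 0.151.
x = (−Ka₁ + √(Ka₁² + 4·Ka₁·C))/2 = 6.9390e-02 M, so pH = 1.16.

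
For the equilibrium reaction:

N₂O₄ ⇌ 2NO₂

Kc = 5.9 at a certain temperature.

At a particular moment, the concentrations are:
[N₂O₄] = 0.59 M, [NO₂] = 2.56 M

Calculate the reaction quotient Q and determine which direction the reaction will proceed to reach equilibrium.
Q = 11.108, Q > K, reaction proceeds reverse (toward reactants)

Q = ([NO₂]^2) / ([N₂O₄])
  = ((2.56)^2) / ((0.59)) = 6.5536/0.59 = 11.11
Since Q = 11.11 > Kc = 5.9, the reaction proceeds reverse (toward reactants) to reach equilibrium.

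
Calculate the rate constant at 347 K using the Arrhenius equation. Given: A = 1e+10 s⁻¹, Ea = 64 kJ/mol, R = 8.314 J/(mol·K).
2.32e+00 s⁻¹

k = A·exp(-Ea/(R·T)) = 1e+10·exp(-64000/(8.314·347)) = 1e+10·exp(-22.1840) = 1e+10·2.3206e-10 = 2.32e+00 s⁻¹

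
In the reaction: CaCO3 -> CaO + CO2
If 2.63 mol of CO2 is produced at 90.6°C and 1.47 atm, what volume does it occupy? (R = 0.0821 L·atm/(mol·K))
T = 90.6°C + 273.15 = 363.75 K
V = nRT/P = (2.63 × 0.0821 × 363.75) / 1.47
V = 53.43 L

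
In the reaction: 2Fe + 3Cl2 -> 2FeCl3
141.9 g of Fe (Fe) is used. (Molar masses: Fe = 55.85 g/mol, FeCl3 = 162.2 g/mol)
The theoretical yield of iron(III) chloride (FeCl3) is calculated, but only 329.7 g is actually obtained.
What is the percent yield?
Moles of Fe = 141.9 g ÷ 55.85 g/mol = 2.54073 mol
Mole ratio: 2 mol FeCl3 / 2 mol Fe
Moles of FeCl3 = 2.54073 × (2/2) = 2.54073 mol
Theoretical yield = 2.54073 mol × 162.2 g/mol = 412.11 g
Actual yield = 329.7 g
Percent yield = (329.7 / 412.11) × 100% = 80.0%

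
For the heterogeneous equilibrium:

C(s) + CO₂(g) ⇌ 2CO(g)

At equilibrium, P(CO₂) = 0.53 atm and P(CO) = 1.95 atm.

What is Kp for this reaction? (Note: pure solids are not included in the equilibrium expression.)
K_p = 7.175

Solid C is excluded.
Kp = P(CO)²/P(CO₂) = (1.95)²/0.53 = 3.802/0.53 = 7.175.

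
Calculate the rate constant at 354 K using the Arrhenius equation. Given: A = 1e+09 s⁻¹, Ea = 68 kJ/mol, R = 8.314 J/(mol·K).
9.24e-02 s⁻¹

k = A·exp(-Ea/(R·T)) = 1e+09·exp(-68000/(8.314·354)) = 1e+09·exp(-23.1044) = 1e+09·9.2441e-11 = 9.24e-02 s⁻¹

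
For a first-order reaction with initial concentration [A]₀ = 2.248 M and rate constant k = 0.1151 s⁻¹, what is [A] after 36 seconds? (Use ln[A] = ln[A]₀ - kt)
0.0357 M

ln[A] = ln[A]₀ - k·t = ln(2.248) - (0.1151)·(36) = 0.8100 - 4.1436 = -3.3336
[A] = e^(-3.3336) = 0.0357 M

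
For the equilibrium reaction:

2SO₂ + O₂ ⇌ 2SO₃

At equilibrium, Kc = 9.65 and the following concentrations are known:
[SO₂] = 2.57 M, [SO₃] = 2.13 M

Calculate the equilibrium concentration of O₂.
[O₂] = 0.0712 M

Kc = ([SO₃]^2) / ([SO₂]^2 × [O₂]) = 9.65
[O₂]^1 = (product terms)/(Kc · other reactant terms) = 4.5369 / (9.65 · 6.6049) = 0.071181
[O₂] = 0.0712 M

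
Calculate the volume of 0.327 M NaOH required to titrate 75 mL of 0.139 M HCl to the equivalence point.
V_{base} = 31.9 mL

At equivalence: moles acid = moles base.
moles HCl = 0.139 M × 0.075 L = 0.010425 mol
V_NaOH = 0.010425 mol ÷ 0.327 M = 0.03188 L = 31.9 mL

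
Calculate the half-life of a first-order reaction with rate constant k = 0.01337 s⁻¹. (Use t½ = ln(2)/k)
51.84 s

t½ = ln(2)/k = 0.6931/0.01337 = 51.84 s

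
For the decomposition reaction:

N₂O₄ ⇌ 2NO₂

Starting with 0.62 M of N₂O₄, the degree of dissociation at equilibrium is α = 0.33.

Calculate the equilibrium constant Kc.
K_c = 0.4031

x = α·[A]₀ = 0.33 × 0.62 = 0.2046 M dissociated.
At eq: [N₂O₄] = 0.62 − 0.2046 = 0.4154 M; [NO₂] = 2x = 0.4092 M.
Kc = [NO₂]²/[N₂O₄] = (0.4092)²/0.4154 = 0.4031.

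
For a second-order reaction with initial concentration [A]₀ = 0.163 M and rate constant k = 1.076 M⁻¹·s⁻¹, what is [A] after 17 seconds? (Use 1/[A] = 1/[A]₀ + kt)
0.0409 M

1/[A] = 1/[A]₀ + k·t = 1/0.163 + (1.076)·(17) = 6.1350 + 18.2920 = 24.4270
[A] = 1/24.4270 = 0.0409 M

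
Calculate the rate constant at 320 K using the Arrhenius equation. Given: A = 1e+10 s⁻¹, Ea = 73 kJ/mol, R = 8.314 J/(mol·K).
1.21e-02 s⁻¹

k = A·exp(-Ea/(R·T)) = 1e+10·exp(-73000/(8.314·320)) = 1e+10·exp(-27.4387) = 1e+10·1.2121e-12 = 1.21e-02 s⁻¹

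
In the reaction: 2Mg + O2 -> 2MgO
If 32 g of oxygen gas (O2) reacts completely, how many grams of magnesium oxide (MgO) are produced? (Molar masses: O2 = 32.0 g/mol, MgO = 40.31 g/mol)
Moles of O2 = 32 g ÷ 32.0 g/mol = 1 mol
Mole ratio: 2 mol MgO / 1 mol O2
Moles of MgO = 1 × (2/1) = 2 mol
Mass of MgO = 2 mol × 40.31 g/mol = 80.62 g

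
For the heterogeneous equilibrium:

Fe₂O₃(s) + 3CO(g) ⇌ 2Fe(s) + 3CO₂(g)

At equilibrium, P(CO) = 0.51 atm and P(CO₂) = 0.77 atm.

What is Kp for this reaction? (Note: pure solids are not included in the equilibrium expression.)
K_p = 3.442

Solids (Fe₂O₃, Fe) are excluded.
Kp = P(CO₂)³/P(CO)³ = (0.77)³/(0.51)³ = 0.4565/0.1327 = 3.442.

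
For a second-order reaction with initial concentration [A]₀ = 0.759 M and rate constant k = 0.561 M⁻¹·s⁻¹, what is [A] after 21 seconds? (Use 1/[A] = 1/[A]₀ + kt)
0.0763 M

1/[A] = 1/[A]₀ + k·t = 1/0.759 + (0.561)·(21) = 1.3175 + 11.7810 = 13.0985
[A] = 1/13.0985 = 0.0763 M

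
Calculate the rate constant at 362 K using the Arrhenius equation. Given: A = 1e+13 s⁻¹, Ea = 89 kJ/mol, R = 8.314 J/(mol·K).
1.44e+00 s⁻¹

k = A·exp(-Ea/(R·T)) = 1e+13·exp(-89000/(8.314·362)) = 1e+13·exp(-29.5714) = 1e+13·1.4365e-13 = 1.44e+00 s⁻¹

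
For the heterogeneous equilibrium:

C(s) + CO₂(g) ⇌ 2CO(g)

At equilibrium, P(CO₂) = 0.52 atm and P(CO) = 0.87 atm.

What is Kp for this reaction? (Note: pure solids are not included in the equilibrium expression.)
K_p = 1.456

Solid C is excluded.
Kp = P(CO)²/P(CO₂) = (0.87)²/0.52 = 0.7569/0.52 = 1.456.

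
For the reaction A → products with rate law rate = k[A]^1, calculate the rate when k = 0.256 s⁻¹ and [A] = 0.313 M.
0.08013 M/s

rate = k·[A]^1 = 0.256·(0.313)^1 = 0.256·0.313 = 0.08013 M/s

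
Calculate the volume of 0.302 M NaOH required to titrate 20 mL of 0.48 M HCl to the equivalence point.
V_{base} = 31.8 mL

At equivalence: moles acid = moles base.
moles HCl = 0.48 M × 0.02 L = 0.0096 mol
V_NaOH = 0.0096 mol ÷ 0.302 M = 0.03179 L = 31.8 mL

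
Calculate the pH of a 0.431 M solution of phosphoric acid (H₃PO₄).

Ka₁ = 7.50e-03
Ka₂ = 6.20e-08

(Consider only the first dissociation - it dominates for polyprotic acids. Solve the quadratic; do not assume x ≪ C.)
pH = 1.27

x² + Ka₁·x − Ka₁·C = 0 with Ka₁ = 7.50e-03, C = 0.431.
x = (−Ka₁ + √(Ka₁² + 4·Ka₁·C))/2 = 5.3229e-02 M, so pH = 1.27.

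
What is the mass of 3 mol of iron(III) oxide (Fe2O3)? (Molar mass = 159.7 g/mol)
Mass = 3 mol × 159.7 g/mol = 479.1 g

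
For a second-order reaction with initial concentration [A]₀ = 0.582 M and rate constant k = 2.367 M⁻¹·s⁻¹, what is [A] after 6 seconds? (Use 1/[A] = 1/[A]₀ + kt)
0.0628 M

1/[A] = 1/[A]₀ + k·t = 1/0.582 + (2.367)·(6) = 1.7182 + 14.2020 = 15.9202
[A] = 1/15.9202 = 0.0628 M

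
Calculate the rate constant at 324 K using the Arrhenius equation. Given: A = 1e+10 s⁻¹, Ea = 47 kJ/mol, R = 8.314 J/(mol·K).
2.65e+02 s⁻¹

k = A·exp(-Ea/(R·T)) = 1e+10·exp(-47000/(8.314·324)) = 1e+10·exp(-17.4479) = 1e+10·2.6453e-08 = 2.65e+02 s⁻¹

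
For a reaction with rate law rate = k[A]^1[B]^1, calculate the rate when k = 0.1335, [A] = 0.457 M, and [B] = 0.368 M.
0.02245 M/s

rate = k·[A]^1·[B]^1 = 0.1335·(0.457)^1·(0.368)^1 = 0.1335·0.457·0.368 = 0.02245 M/s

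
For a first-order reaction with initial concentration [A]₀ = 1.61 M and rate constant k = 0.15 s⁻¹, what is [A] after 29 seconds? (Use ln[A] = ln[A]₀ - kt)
0.0208 M

ln[A] = ln[A]₀ - k·t = ln(1.61) - (0.15)·(29) = 0.4762 - 4.3500 = -3.8738
[A] = e^(-3.8738) = 0.0208 M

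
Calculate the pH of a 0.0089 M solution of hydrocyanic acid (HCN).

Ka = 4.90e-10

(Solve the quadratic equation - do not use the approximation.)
pH = 5.68

x² + Ka×x - Ka×C = 0. Using quadratic formula: [H⁺] = 2.0881e-06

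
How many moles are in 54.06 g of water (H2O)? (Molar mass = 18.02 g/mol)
Moles = 54.06 g ÷ 18.02 g/mol = 3 mol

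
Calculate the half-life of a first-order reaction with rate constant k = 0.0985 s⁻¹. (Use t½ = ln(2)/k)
7.04 s

t½ = ln(2)/k = 0.6931/0.0985 = 7.04 s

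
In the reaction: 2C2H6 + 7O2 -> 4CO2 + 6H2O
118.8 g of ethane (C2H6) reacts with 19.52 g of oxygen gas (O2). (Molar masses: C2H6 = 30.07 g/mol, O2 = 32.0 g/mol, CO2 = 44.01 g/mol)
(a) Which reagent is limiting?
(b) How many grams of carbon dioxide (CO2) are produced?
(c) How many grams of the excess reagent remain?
(a) O2, (b) 15.34 g, (c) 113.6 g

Moles of C2H6 = 118.8 g ÷ 30.07 g/mol = 3.95078 mol
Moles of O2 = 19.52 g ÷ 32.0 g/mol = 0.61 mol
Moles ÷ coefficient: C2H6: 3.95078/2 = 1.975, O2: 0.61/7 = 0.08714
(a) O2 has the smaller value, so O2 is the limiting reagent.
(b) Moles of CO2 = 0.61 mol O2 × (4/7) = 0.348571 mol; mass = 0.348571 mol × 44.01 g/mol = 15.34 g
(c) C2H6 consumed = 0.61 × (2/7) = 0.174286 mol; remaining = 3.95078 − 0.174286 = 3.7765 mol; mass = 3.7765 mol × 30.07 g/mol = 113.6 g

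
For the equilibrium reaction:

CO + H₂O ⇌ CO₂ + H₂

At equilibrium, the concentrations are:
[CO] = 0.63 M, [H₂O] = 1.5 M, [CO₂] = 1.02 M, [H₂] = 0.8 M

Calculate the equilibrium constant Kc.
K_c = 0.8635

Kc = ([CO₂] × [H₂]) / ([CO] × [H₂O])
   = ((1.02)·(0.8)) / ((0.63)·(1.5))
   = 0.816 / 0.945 = 0.8635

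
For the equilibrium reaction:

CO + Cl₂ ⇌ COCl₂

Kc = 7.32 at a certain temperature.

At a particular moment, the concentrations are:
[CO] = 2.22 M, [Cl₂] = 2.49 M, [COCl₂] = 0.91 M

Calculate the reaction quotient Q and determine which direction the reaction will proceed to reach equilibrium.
Q = 0.165, Q < K, reaction proceeds forward (toward products)

Q = ([COCl₂]) / ([CO] × [Cl₂])
  = ((0.91)) / ((2.22)·(2.49)) = 0.91/5.5278 = 0.1646
Since Q = 0.1646 < Kc = 7.32, the reaction proceeds forward (toward products) to reach equilibrium.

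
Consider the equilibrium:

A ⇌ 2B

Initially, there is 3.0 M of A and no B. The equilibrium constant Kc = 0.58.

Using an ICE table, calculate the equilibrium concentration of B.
[B] = 1.182 M

ICE: [A] = 3.0 − x, [B] = 2x.
Kc = (2x)²/(3.0 − x) = 0.58 ⇒ 4x² + 0.58x − 1.74 = 0.
x = (−0.58 + √(0.58² + 4·4·1.74))/(2·4) = (−0.58 + √28.176)/8 = 0.59102.
[B] = 2x = 1.182 M.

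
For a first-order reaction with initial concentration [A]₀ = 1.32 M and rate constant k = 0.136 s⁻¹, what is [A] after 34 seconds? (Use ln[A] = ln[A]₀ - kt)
0.0130 M

ln[A] = ln[A]₀ - k·t = ln(1.32) - (0.136)·(34) = 0.2776 - 4.6240 = -4.3464
[A] = e^(-4.3464) = 0.0130 M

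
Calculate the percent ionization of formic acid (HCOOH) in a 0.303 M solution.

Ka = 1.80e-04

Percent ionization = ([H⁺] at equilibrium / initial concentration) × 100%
Percent ionization = 2.41%

Let x = [H⁺]. Ka = x²/(C - x) ⇒ x² + (1.80e-04)x - (1.80e-04)(0.303) = 0. x = 7.2957e-03. Percent = (7.2957e-03/0.303) × 100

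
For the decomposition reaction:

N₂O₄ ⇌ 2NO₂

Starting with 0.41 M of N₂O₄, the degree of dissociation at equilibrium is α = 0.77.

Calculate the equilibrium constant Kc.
K_c = 4.2276

x = α·[A]₀ = 0.77 × 0.41 = 0.3157 M dissociated.
At eq: [N₂O₄] = 0.41 − 0.3157 = 0.0943 M; [NO₂] = 2x = 0.6314 M.
Kc = [NO₂]²/[N₂O₄] = (0.6314)²/0.0943 = 4.228.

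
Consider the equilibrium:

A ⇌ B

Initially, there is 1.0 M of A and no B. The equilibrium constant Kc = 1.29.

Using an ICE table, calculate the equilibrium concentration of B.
[B] = 0.563 M

ICE: [A] = 1.0 − x, [B] = x.
Kc = x/(1.0 − x) = 1.29 ⇒ x = 1.29·1.0/(1 + 1.29) = 1.29/2.29 = 0.5633.
[B] = x = 0.563 M.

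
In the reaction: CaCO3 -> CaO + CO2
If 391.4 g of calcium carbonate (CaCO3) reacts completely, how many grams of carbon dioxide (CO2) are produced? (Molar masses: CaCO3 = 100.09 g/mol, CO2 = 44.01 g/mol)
Moles of CaCO3 = 391.4 g ÷ 100.09 g/mol = 3.91048 mol
Mole ratio: 1 mol CO2 / 1 mol CaCO3
Moles of CO2 = 3.91048 × (1/1) = 3.91048 mol
Mass of CO2 = 3.91048 mol × 44.01 g/mol = 172.1 g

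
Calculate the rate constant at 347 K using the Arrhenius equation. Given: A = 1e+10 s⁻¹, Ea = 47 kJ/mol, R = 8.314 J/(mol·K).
8.41e+02 s⁻¹

k = A·exp(-Ea/(R·T)) = 1e+10·exp(-47000/(8.314·347)) = 1e+10·exp(-16.2914) = 1e+10·8.4088e-08 = 8.41e+02 s⁻¹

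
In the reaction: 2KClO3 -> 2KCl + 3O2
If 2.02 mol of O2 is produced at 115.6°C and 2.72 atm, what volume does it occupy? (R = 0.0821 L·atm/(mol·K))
T = 115.6°C + 273.15 = 388.75 K
V = nRT/P = (2.02 × 0.0821 × 388.75) / 2.72
V = 23.70 L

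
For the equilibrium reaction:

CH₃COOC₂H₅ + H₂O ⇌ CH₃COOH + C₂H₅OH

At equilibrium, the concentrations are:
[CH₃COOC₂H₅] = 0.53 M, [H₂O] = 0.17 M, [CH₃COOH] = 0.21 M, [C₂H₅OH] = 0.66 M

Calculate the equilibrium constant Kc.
K_c = 1.5383

Kc = ([CH₃COOH] × [C₂H₅OH]) / ([CH₃COOC₂H₅] × [H₂O])
   = ((0.21)·(0.66)) / ((0.53)·(0.17))
   = 0.1386 / 0.0901 = 1.5383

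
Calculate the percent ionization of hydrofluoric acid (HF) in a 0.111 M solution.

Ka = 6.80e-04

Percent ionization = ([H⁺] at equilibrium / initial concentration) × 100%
Percent ionization = 7.53%

Let x = [H⁺]. Ka = x²/(C - x) ⇒ x² + (6.80e-04)x - (6.80e-04)(0.111) = 0. x = 8.3546e-03. Percent = (8.3546e-03/0.111) × 100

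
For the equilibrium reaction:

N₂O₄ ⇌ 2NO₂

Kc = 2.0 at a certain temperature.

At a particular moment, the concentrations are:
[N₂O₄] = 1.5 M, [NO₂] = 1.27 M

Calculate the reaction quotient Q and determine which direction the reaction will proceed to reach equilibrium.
Q = 1.075, Q < K, reaction proceeds forward (toward products)

Q = ([NO₂]^2) / ([N₂O₄])
  = ((1.27)^2) / ((1.5)) = 1.6129/1.5 = 1.075
Since Q = 1.075 < Kc = 2.0, the reaction proceeds forward (toward products) to reach equilibrium.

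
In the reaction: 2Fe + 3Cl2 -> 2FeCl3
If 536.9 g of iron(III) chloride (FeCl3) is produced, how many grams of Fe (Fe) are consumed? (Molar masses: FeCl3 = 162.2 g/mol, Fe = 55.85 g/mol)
Moles of FeCl3 = 536.9 g ÷ 162.2 g/mol = 3.31011 mol
Mole ratio: 2 mol Fe / 2 mol FeCl3
Moles of Fe = 3.31011 × (2/2) = 3.31011 mol
Mass of Fe = 3.31011 mol × 55.85 g/mol = 184.9 g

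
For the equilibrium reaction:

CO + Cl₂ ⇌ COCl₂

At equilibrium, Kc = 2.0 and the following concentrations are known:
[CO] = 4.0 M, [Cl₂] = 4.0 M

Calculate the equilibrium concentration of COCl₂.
[COCl₂] = 32.0000 M

Kc = ([COCl₂]) / ([CO] × [Cl₂]) = 2.0
[COCl₂]^1 = Kc · (reactant terms)/(other product terms) = 2.0 · 16 / 1 = 32
[COCl₂] = 32.0000 M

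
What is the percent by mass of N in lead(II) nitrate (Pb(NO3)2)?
Mass of N in formula = 14.01 × 2 = 28.02 g/mol
Molar mass = 331.22 g/mol
% N = (28.02/331.22) × 100% = 8.46%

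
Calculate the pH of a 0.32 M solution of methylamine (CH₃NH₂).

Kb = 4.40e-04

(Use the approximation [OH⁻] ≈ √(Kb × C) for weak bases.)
pH = 12.07

[OH⁻] = √(Kb × C) = √(4.40e-04 × 0.32) = 1.1866e-02. pOH = 1.93, pH = 14 - pOH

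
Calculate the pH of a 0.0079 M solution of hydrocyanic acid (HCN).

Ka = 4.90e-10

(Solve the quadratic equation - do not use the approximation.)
pH = 5.71

x² + Ka×x - Ka×C = 0. Using quadratic formula: [H⁺] = 1.9672e-06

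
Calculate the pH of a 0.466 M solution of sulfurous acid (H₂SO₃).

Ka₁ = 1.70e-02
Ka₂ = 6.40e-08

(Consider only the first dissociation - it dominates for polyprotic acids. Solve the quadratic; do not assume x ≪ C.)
pH = 1.09

x² + Ka₁·x − Ka₁·C = 0 with Ka₁ = 1.70e-02, C = 0.466.
x = (−Ka₁ + √(Ka₁² + 4·Ka₁·C))/2 = 8.0911e-02 M, so pH = 1.09.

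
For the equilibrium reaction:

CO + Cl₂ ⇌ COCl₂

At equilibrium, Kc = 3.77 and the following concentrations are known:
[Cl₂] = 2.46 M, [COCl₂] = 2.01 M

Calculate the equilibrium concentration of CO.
[CO] = 0.2167 M

Kc = ([COCl₂]) / ([CO] × [Cl₂]) = 3.77
[CO]^1 = (product terms)/(Kc · other reactant terms) = 2.01 / (3.77 · 2.46) = 0.21673
[CO] = 0.2167 M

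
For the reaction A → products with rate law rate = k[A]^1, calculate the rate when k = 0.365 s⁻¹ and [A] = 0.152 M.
0.05548 M/s

rate = k·[A]^1 = 0.365·(0.152)^1 = 0.365·0.152 = 0.05548 M/s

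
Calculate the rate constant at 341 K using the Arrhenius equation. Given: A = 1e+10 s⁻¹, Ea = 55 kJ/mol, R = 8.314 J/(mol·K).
3.76e+01 s⁻¹

k = A·exp(-Ea/(R·T)) = 1e+10·exp(-55000/(8.314·341)) = 1e+10·exp(-19.3998) = 1e+10·3.7562e-09 = 3.76e+01 s⁻¹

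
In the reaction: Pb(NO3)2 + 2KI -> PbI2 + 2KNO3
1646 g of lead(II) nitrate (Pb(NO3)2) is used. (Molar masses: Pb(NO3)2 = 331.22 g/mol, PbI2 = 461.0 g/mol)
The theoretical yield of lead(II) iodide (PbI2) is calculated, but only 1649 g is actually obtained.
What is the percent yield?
Moles of Pb(NO3)2 = 1646 g ÷ 331.22 g/mol = 4.96951 mol
Mole ratio: 1 mol PbI2 / 1 mol Pb(NO3)2
Moles of PbI2 = 4.96951 × (1/1) = 4.96951 mol
Theoretical yield = 4.96951 mol × 461.0 g/mol = 2290.9 g
Actual yield = 1649 g
Percent yield = (1649 / 2290.9) × 100% = 72.0%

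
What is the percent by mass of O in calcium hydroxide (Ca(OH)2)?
Mass of O in formula = 16.0 × 2 = 32 g/mol
Molar mass = 74.1 g/mol
% O = (32/74.1) × 100% = 43.18%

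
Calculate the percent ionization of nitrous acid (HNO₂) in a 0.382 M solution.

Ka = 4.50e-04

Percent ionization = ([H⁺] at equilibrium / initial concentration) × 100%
Percent ionization = 3.37%

Let x = [H⁺]. Ka = x²/(C - x) ⇒ x² + (4.50e-04)x - (4.50e-04)(0.382) = 0. x = 1.2888e-02. Percent = (1.2888e-02/0.382) × 100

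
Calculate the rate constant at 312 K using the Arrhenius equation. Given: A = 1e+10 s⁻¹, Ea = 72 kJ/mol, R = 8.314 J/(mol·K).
8.82e-03 s⁻¹

k = A·exp(-Ea/(R·T)) = 1e+10·exp(-72000/(8.314·312)) = 1e+10·exp(-27.7567) = 1e+10·8.8190e-13 = 8.82e-03 s⁻¹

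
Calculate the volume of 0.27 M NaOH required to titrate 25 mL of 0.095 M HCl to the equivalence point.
V_{base} = 8.8 mL

At equivalence: moles acid = moles base.
moles HCl = 0.095 M × 0.025 L = 0.002375 mol
V_NaOH = 0.002375 mol ÷ 0.27 M = 0.008796 L = 8.8 mL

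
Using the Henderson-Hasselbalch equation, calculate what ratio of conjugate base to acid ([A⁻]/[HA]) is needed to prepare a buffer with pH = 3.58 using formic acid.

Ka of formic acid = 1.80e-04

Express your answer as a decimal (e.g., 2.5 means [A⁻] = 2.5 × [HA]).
[A⁻]/[HA] = 0.684

pKa = −log(1.80e-04) = 3.7447. pH = pKa + log([A⁻]/[HA]). 3.58 = 3.7447 + log(ratio). log(ratio) = 3.58 − 3.7447 = -0.1647. ratio = 10^(-0.1647) = 0.684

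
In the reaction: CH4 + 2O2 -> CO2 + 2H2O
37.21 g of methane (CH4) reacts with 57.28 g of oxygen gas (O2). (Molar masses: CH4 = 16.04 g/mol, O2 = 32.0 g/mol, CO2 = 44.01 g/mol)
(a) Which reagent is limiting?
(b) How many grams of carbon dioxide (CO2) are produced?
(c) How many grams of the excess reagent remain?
(a) O2, (b) 39.39 g, (c) 22.85 g

Moles of CH4 = 37.21 g ÷ 16.04 g/mol = 2.31983 mol
Moles of O2 = 57.28 g ÷ 32.0 g/mol = 1.79 mol
Moles ÷ coefficient: CH4: 2.31983/1 = 2.32, O2: 1.79/2 = 0.895
(a) O2 has the smaller value, so O2 is the limiting reagent.
(b) Moles of CO2 = 1.79 mol O2 × (1/2) = 0.895 mol; mass = 0.895 mol × 44.01 g/mol = 39.39 g
(c) CH4 consumed = 1.79 × (1/2) = 0.895 mol; remaining = 2.31983 − 0.895 = 1.42483 mol; mass = 1.42483 mol × 16.04 g/mol = 22.85 g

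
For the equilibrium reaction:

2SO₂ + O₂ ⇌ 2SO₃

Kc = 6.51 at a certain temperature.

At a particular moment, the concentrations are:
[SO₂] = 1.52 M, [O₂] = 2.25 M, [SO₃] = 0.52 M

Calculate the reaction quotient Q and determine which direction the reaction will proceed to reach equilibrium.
Q = 0.052, Q < K, reaction proceeds forward (toward products)

Q = ([SO₃]^2) / ([SO₂]^2 × [O₂])
  = ((0.52)^2) / ((1.52)^2·(2.25)) = 0.2704/5.1984 = 0.05202
Since Q = 0.05202 < Kc = 6.51, the reaction proceeds forward (toward products) to reach equilibrium.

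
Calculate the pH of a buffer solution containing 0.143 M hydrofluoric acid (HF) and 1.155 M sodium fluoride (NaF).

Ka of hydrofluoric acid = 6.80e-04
pH = 4.07

pKa = -log(6.80e-04) = 3.17. pH = pKa + log([A⁻]/[HA]) = 3.17 + log(1.155/0.143)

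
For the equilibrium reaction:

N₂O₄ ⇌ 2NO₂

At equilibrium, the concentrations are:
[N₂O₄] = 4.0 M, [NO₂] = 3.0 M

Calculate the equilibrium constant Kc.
K_c = 2.2500

Kc = ([NO₂]^2) / ([N₂O₄])
   = ((3.0)^2) / ((4.0))
   = 9 / 4 = 2.2500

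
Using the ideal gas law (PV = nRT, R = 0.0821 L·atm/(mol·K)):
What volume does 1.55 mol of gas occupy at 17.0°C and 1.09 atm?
T = 17.0°C + 273.15 = 290.15 K
V = nRT/P = (1.55 × 0.0821 × 290.15) / 1.09
V = 33.87 L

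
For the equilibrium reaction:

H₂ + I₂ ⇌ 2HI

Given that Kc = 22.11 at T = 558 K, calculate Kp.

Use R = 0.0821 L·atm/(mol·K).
K_p = 22.1100

Δn = (moles gaseous products) − (moles gaseous reactants) = 0
T = 558 K; RT = 0.0821 × 558 = 45.8118
Kp = Kc·(RT)^Δn = 22.11 × (45.8118)^0 = 22.11 × 1 = 22.1100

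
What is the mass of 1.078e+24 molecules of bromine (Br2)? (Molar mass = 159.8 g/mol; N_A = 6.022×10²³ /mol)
Moles = 1.078e+24 ÷ 6.022×10²³ = 1.7901 mol
Mass = 1.7901 mol × 159.8 g/mol = 286.1 g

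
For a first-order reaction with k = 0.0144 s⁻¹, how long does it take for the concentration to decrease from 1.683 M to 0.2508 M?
132.20 s

From ln[A] = ln[A]₀ - k·t: t = ln([A]₀/[A])/k = ln(1.683/0.2508)/0.0144 = ln(6.7105)/0.0144 = 1.9037/0.0144 = 132.20 s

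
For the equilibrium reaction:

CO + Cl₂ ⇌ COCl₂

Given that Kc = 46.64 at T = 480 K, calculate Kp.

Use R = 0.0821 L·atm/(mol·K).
K_p = 1.1835

Δn = (moles gaseous products) − (moles gaseous reactants) = -1
T = 480 K; RT = 0.0821 × 480 = 39.408
Kp = Kc·(RT)^Δn = 46.64 × (39.408)^-1 = 46.64 × 0.0253756 = 1.1835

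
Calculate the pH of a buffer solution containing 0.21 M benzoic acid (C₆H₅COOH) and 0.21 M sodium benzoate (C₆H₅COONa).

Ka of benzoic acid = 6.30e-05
pH = 4.20

pKa = -log(6.30e-05) = 4.20. pH = pKa + log([A⁻]/[HA]) = 4.20 + log(0.21/0.21)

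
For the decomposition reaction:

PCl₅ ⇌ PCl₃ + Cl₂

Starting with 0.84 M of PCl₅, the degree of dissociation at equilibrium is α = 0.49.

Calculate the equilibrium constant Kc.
K_c = 0.3955

x = α·[A]₀ = 0.49 × 0.84 = 0.4116 M dissociated.
At eq: [PCl₅] = 0.84 − 0.4116 = 0.4284 M; [PCl₃] = [Cl₂] = x = 0.4116 M.
Kc = [PCl₃][Cl₂]/[PCl₅] = (0.4116)²/0.4284 = 0.3955.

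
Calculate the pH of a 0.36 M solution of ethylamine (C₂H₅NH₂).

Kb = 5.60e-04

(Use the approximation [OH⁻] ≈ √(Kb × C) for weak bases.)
pH = 12.15

[OH⁻] = √(Kb × C) = √(5.60e-04 × 0.36) = 1.4199e-02. pOH = 1.85, pH = 14 - pOH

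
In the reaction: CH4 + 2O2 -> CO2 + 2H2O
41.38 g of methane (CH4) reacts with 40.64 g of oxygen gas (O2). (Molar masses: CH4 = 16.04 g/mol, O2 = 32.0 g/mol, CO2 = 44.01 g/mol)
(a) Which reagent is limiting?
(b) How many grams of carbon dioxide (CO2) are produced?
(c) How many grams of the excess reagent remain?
(a) O2, (b) 27.95 g, (c) 31.19 g

Moles of CH4 = 41.38 g ÷ 16.04 g/mol = 2.5798 mol
Moles of O2 = 40.64 g ÷ 32.0 g/mol = 1.27 mol
Moles ÷ coefficient: CH4: 2.5798/1 = 2.58, O2: 1.27/2 = 0.635
(a) O2 has the smaller value, so O2 is the limiting reagent.
(b) Moles of CO2 = 1.27 mol O2 × (1/2) = 0.635 mol; mass = 0.635 mol × 44.01 g/mol = 27.95 g
(c) CH4 consumed = 1.27 × (1/2) = 0.635 mol; remaining = 2.5798 − 0.635 = 1.9448 mol; mass = 1.9448 mol × 16.04 g/mol = 31.19 g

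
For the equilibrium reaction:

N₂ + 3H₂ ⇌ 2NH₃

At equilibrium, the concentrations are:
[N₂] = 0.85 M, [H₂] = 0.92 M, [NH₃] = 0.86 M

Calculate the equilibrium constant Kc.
K_c = 1.1174

Kc = ([NH₃]^2) / ([N₂] × [H₂]^3)
   = ((0.86)^2) / ((0.85)·(0.92)^3)
   = 0.7396 / 0.66188 = 1.1174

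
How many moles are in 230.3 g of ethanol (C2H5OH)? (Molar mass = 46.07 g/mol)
Moles = 230.3 g ÷ 46.07 g/mol = 4.999 mol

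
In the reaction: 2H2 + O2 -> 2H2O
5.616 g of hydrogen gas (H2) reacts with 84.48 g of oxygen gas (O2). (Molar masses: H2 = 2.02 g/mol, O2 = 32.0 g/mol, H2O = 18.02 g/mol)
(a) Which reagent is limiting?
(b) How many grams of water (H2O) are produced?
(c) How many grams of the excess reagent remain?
(a) H2, (b) 50.1 g, (c) 40 g

Moles of H2 = 5.616 g ÷ 2.02 g/mol = 2.7802 mol
Moles of O2 = 84.48 g ÷ 32.0 g/mol = 2.64 mol
Moles ÷ coefficient: H2: 2.7802/2 = 1.39, O2: 2.64/1 = 2.64
(a) H2 has the smaller value, so H2 is the limiting reagent.
(b) Moles of H2O = 2.7802 mol H2 × (2/2) = 2.7802 mol; mass = 2.7802 mol × 18.02 g/mol = 50.1 g
(c) O2 consumed = 2.7802 × (1/2) = 1.3901 mol; remaining = 2.64 − 1.3901 = 1.2499 mol; mass = 1.2499 mol × 32.0 g/mol = 40 g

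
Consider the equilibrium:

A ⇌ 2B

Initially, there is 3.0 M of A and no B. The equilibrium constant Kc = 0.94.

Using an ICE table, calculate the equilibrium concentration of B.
[B] = 1.461 M

ICE: [A] = 3.0 − x, [B] = 2x.
Kc = (2x)²/(3.0 − x) = 0.94 ⇒ 4x² + 0.94x − 2.82 = 0.
x = (−0.94 + √(0.94² + 4·4·2.82))/(2·4) = (−0.94 + √46.004)/8 = 0.73032.
[B] = 2x = 1.461 M.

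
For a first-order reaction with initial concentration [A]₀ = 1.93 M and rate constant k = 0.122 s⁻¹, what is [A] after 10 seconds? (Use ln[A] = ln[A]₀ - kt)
0.5698 M

ln[A] = ln[A]₀ - k·t = ln(1.93) - (0.122)·(10) = 0.6575 - 1.2200 = -0.5625
[A] = e^(-0.5625) = 0.5698 M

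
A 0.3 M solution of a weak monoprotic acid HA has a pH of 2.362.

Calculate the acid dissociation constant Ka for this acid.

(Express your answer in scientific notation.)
K_a = 6.39e-05

[H⁺] = 10^(−pH) = 10^(−2.362) = 4.345e-03 M. For HA ⇌ H⁺ + A⁻, Ka = x²/(C − x) = (4.345e-03)²/(0.3 − 4.345e-03) = 6.39e-05.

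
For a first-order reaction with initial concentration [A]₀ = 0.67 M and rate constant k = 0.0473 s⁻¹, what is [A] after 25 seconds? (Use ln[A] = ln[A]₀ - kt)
0.2054 M

ln[A] = ln[A]₀ - k·t = ln(0.67) - (0.0473)·(25) = -0.4005 - 1.1825 = -1.5830
[A] = e^(-1.5830) = 0.2054 M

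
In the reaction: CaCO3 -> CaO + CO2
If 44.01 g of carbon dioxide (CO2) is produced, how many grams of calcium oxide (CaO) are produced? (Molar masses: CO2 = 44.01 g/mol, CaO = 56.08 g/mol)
Moles of CO2 = 44.01 g ÷ 44.01 g/mol = 1 mol
Mole ratio: 1 mol CaO / 1 mol CO2
Moles of CaO = 1 × (1/1) = 1 mol
Mass of CaO = 1 mol × 56.08 g/mol = 56.08 g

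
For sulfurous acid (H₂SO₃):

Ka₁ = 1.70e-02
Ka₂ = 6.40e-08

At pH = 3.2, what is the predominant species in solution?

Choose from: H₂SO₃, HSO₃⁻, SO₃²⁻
HSO₃⁻

pKa1 = 1.77, pKa2 = 7.19. Each pKa is the crossover between adjacent species; pH = 3.2 lies in the region where HSO₃⁻ predominates.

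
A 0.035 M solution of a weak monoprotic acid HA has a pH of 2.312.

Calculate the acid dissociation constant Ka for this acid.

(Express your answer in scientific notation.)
K_a = 7.89e-04

[H⁺] = 10^(−pH) = 10^(−2.312) = 4.875e-03 M. For HA ⇌ H⁺ + A⁻, Ka = x²/(C − x) = (4.875e-03)²/(0.035 − 4.875e-03) = 7.89e-04.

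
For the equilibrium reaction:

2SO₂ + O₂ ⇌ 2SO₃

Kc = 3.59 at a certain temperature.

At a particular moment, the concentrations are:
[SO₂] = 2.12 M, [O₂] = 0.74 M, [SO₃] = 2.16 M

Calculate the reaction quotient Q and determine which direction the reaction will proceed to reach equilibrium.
Q = 1.403, Q < K, reaction proceeds forward (toward products)

Q = ([SO₃]^2) / ([SO₂]^2 × [O₂])
  = ((2.16)^2) / ((2.12)^2·(0.74)) = 4.6656/3.3259 = 1.403
Since Q = 1.403 < Kc = 3.59, the reaction proceeds forward (toward products) to reach equilibrium.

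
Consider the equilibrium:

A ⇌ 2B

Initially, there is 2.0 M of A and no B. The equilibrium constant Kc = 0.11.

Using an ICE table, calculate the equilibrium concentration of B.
[B] = 0.442 M

ICE: [A] = 2.0 − x, [B] = 2x.
Kc = (2x)²/(2.0 − x) = 0.11 ⇒ 4x² + 0.11x − 0.22 = 0.
x = (−0.11 + √(0.11² + 4·4·0.22))/(2·4) = (−0.11 + √3.5321)/8 = 0.22117.
[B] = 2x = 0.442 M.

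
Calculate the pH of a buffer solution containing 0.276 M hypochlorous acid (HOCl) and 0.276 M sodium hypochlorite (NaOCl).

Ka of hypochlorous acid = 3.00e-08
pH = 7.52

pKa = -log(3.00e-08) = 7.52. pH = pKa + log([A⁻]/[HA]) = 7.52 + log(0.276/0.276)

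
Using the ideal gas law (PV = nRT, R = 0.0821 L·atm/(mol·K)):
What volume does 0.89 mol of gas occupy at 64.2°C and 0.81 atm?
T = 64.2°C + 273.15 = 337.35 K
V = nRT/P = (0.89 × 0.0821 × 337.35) / 0.81
V = 30.43 L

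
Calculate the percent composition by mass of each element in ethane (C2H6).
C: 79.88%, H: 20.11%

Molar mass of C2H6 = 30.07 g/mol
% C = (2 × 12.01) / 30.07 × 100% = 24.02 / 30.07 × 100% = 79.88%
% H = (6 × 1.008) / 30.07 × 100% = 6.048 / 30.07 × 100% = 20.11%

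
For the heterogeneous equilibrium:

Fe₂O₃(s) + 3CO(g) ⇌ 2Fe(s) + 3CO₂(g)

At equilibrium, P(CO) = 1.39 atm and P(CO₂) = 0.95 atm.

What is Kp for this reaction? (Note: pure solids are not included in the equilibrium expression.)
K_p = 0.319

Solids (Fe₂O₃, Fe) are excluded.
Kp = P(CO₂)³/P(CO)³ = (0.95)³/(1.39)³ = 0.8574/2.686 = 0.319.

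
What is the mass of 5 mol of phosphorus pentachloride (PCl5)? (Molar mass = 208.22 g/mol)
Mass = 5 mol × 208.22 g/mol = 1041 g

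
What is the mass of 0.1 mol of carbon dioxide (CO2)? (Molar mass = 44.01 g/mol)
Mass = 0.1 mol × 44.01 g/mol = 4.401 g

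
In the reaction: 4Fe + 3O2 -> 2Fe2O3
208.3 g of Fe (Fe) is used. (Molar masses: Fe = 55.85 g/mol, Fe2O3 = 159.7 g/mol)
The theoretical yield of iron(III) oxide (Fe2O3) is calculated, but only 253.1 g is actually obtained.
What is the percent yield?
Moles of Fe = 208.3 g ÷ 55.85 g/mol = 3.72963 mol
Mole ratio: 2 mol Fe2O3 / 4 mol Fe
Moles of Fe2O3 = 3.72963 × (2/4) = 1.86482 mol
Theoretical yield = 1.86482 mol × 159.7 g/mol = 297.81 g
Actual yield = 253.1 g
Percent yield = (253.1 / 297.81) × 100% = 85.0%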